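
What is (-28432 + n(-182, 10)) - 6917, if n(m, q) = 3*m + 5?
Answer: -35890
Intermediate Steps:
n(m, q) = 5 + 3*m
(-28432 + n(-182, 10)) - 6917 = (-28432 + (5 + 3*(-182))) - 6917 = (-28432 + (5 - 546)) - 6917 = (-28432 - 541) - 6917 = -28973 - 6917 = -35890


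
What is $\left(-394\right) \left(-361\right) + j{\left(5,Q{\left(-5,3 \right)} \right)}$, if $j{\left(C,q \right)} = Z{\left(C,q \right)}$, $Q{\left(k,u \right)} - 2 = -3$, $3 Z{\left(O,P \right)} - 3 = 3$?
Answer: $142236$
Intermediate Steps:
$Z{\left(O,P \right)} = 2$ ($Z{\left(O,P \right)} = 1 + \frac{1}{3} \cdot 3 = 1 + 1 = 2$)
$Q{\left(k,u \right)} = -1$ ($Q{\left(k,u \right)} = 2 - 3 = -1$)
$j{\left(C,q \right)} = 2$
$\left(-394\right) \left(-361\right) + j{\left(5,Q{\left(-5,3 \right)} \right)} = \left(-394\right) \left(-361\right) + 2 = 142234 + 2 = 142236$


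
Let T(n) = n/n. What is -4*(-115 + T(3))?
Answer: 456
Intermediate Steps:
T(n) = 1
-4*(-115 + T(3)) = -4*(-115 + 1) = -4*(-114) = 456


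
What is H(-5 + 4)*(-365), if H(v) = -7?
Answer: 2555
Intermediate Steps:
H(-5 + 4)*(-365) = -7*(-365) = 2555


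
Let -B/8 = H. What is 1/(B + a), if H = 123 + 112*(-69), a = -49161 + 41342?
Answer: 1/53021 ≈ 1.8860e-5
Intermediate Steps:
a = -7819
H = -7605 (H = 123 - 7728 = -7605)
B = 60840 (B = -8*(-7605) = 60840)
1/(B + a) = 1/(60840 - 7819) = 1/53021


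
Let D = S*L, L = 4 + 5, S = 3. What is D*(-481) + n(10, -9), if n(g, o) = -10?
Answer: -12997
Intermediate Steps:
L = 9
D = 27 (D = 3*9 = 27)
D*(-481) + n(10, -9) = 27*(-481) - 10 = -12987 - 10 = -12997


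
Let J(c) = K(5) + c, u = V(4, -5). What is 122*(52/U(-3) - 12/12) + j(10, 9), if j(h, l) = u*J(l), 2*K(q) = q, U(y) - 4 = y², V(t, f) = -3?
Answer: 663/2 ≈ 331.50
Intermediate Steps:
u = -3
U(y) = 4 + y²
K(q) = q/2
J(c) = 5/2 + c (J(c) = (½)*5 + c = 5/2 + c)
j(h, l) = -15/2 - 3*l (j(h, l) = -3*(5/2 + l) = -15/2 - 3*l)
122*(52/U(-3) - 12/12) + j(10, 9) = 122*(52/(4 + (-3)²) - 12/12) + (-15/2 - 3*9) = 122*(52/(4 + 9) - 12*1/12) + (-15/2 - 27) = 122*(52/13 - 1) - 69/2 = 122*(52*(1/13) - 1) - 69/2 = 122*(4 - 1) - 69/2 = 122*3 - 69/2 = 366 - 69/2 = 663/2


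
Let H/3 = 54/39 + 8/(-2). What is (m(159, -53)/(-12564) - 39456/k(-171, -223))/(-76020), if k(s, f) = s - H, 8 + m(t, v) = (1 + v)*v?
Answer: -178849969/56272208580 ≈ -0.0031783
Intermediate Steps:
H = -102/13 (H = 3*(54/39 + 8/(-2)) = 3*(54*(1/39) + 8*(-1/2)) = 3*(18/13 - 4) = 3*(-34/13) = -102/13 ≈ -7.8462)
m(t, v) = -8 + v*(1 + v) (m(t, v) = -8 + (1 + v)*v = -8 + v*(1 + v))
k(s, f) = 102/13 + s (k(s, f) = s - 1*(-102/13) = s + 102/13 = 102/13 + s)
(m(159, -53)/(-12564) - 39456/k(-171, -223))/(-76020) = ((-8 - 53 + (-53)**2)/(-12564) - 39456/(102/13 - 171))/(-76020) = ((-8 - 53 + 2809)*(-1/12564) - 39456/(-2121/13))*(-1/76020) = (2748*(-1/12564) - 39456*(-13/2121))*(-1/76020) = (-229/1047 + 170976/707)*(-1/76020) = (178849969/740229)*(-1/76020) = -178849969/56272208580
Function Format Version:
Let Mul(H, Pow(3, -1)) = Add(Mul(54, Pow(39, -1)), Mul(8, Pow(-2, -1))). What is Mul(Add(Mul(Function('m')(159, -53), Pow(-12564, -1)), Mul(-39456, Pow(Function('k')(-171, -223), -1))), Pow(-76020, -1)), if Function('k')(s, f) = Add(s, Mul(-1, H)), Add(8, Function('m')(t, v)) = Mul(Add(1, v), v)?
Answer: Rational(-178849969, 56272208580) ≈ -0.0031783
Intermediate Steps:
H = Rational(-102, 13) (H = Mul(3, Add(Mul(54, Pow(39, -1)), Mul(8, Pow(-2, -1)))) = Mul(3, Add(Mul(54, Rational(1, 39)), Mul(8, Rational(-1, 2)))) = Mul(3, Add(Rational(18, 13), -4)) = Mul(3, Rational(-34, 13)) = Rational(-102, 13) ≈ -7.8462)
Function('m')(t, v) = Add(-8, Mul(v, Add(1, v))) (Function('m')(t, v) = Add(-8, Mul(Add(1, v), v)) = Add(-8, Mul(v, Add(1, v))))
Function('k')(s, f) = Add(Rational(102, 13), s) (Function('k')(s, f) = Add(s, Mul(-1, Rational(-102, 13))) = Add(s, Rational(102, 13)) = Add(Rational(102, 13), s))
Mul(Add(Mul(Function('m')(159, -53), Pow(-12564, -1)), Mul(-39456, Pow(Function('k')(-171, -223), -1))), Pow(-76020, -1)) = Mul(Add(Mul(Add(-8, -53, Pow(-53, 2)), Pow(-12564, -1)), Mul(-39456, Pow(Add(Rational(102, 13), -171), -1))), Pow(-76020, -1)) = Mul(Add(Mul(Add(-8, -53, 2809), Rational(-1, 12564)), Mul(-39456, Pow(Rational(-2121, 13), -1))), Rational(-1, 76020)) = Mul(Add(Mul(2748, Rational(-1, 12564)), Mul(-39456, Rational(-13, 2121))), Rational(-1, 76020)) = Mul(Add(Rational(-229, 1047), Rational(170976, 707)), Rational(-1, 76020)) = Mul(Rational(178849969, 740229), Rational(-1, 76020)) = Rational(-178849969, 56272208580)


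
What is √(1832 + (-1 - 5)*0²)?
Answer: 2*√458 ≈ 42.802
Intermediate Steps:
√(1832 + (-1 - 5)*0²) = √(1832 - 6*0) = √(1832 + 0) = √1832 = 2*√458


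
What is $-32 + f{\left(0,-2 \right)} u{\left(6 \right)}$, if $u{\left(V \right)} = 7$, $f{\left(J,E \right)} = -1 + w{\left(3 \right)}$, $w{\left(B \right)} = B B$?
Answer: $24$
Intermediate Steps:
$w{\left(B \right)} = B^{2}$
$f{\left(J,E \right)} = 8$ ($f{\left(J,E \right)} = -1 + 3^{2} = -1 + 9 = 8$)
$-32 + f{\left(0,-2 \right)} u{\left(6 \right)} = -32 + 8 \cdot 7 = -32 + 56 = 24$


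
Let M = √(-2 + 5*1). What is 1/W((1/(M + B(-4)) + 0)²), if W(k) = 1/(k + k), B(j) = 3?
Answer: 2/(3 + √3)² ≈ 0.089316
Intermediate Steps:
M = √3 (M = √(-2 + 5) = √3 ≈ 1.7320)
W(k) = 1/(2*k)
1/W((1/(M + B(-4)) + 0)²) = 1/(1/(2*((1/(√3 + 3) + 0)²))) = 1/(1/(2*((1/(3 + √3) + 0)²))) = 1/(1/(2*((1/(3 + √3))²))) = 1/(1/(2*((3 + √3)⁻²))) = 1/((3 + √3)²/2) = 2/(3 + √3)²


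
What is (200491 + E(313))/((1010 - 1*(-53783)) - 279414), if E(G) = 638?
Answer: -201129/224621 ≈ -0.89542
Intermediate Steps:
(200491 + E(313))/((1010 - 1*(-53783)) - 279414) = (200491 + 638)/((1010 - 1*(-53783)) - 279414) = 201129/((1010 + 53783) - 279414) = 201129/(54793 - 279414) = 201129/(-224621) = 201129*(-1/224621) = -201129/224621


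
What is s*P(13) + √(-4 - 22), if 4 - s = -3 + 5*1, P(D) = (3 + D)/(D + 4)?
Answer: 32/17 + I*√26 ≈ 1.8824 + 5.099*I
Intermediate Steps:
P(D) = (3 + D)/(4 + D)
s = 2 (s = 4 - (-3 + 5*1) = 4 - (-3 + 5) = 4 - 1*2 = 4 - 2 = 2)
s*P(13) + √(-4 - 22) = 2*((3 + 13)/(4 + 13)) + √(-4 - 22) = 2*(16/17) + √(-26) = 2*((1/17)*16) + I*√26 = 2*(16/17) + I*√26 = 32/17 + I*√26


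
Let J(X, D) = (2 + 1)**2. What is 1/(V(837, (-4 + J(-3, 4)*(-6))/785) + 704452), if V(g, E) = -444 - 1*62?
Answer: 1/703946 ≈ 1.4206e-6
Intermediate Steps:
J(X, D) = 9 (J(X, D) = 3**2 = 9)
V(g, E) = -506 (V(g, E) = -444 - 62 = -506)
1/(V(837, (-4 + J(-3, 4)*(-6))/785) + 704452) = 1/(-506 + 704452) = 1/703946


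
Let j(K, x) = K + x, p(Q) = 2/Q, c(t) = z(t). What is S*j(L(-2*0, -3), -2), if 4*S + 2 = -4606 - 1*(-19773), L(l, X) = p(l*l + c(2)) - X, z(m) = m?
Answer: 15165/2 ≈ 7582.5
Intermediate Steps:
c(t) = t
L(l, X) = -X + 2/(2 + l²) (L(l, X) = 2/(l*l + 2) - X = 2/(l² + 2) - X = 2/(2 + l²) - X = -X + 2/(2 + l²))
S = 15165/4 (S = -½ + (-4606 - 1*(-19773))/4 = -½ + (-4606 + 19773)/4 = -½ + (¼)*15167 = -½ + 15167/4 = 15165/4 ≈ 3791.3)
S*j(L(-2*0, -3), -2) = 15165*((-1*(-3) + 2/(2 + (-2*0)²)) - 2)/4 = 15165*((3 + 2/(2 + 0²)) - 2)/4 = 15165*((3 + 2/(2 + 0)) - 2)/4 = 15165*((3 + 2/2) - 2)/4 = 15165*((3 + 2*(½)) - 2)/4 = 15165*((3 + 1) - 2)/4 = 15165*(4 - 2)/4 = (15165/4)*2 = 15165/2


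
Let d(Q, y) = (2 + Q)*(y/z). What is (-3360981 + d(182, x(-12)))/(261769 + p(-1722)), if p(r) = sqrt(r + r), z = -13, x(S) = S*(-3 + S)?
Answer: -11446078049337/890799166465 + 87451746*I*sqrt(861)/890799166465 ≈ -12.849 + 0.0028806*I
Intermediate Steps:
p(r) = sqrt(2)*sqrt(r) (p(r) = sqrt(2*r) = sqrt(2)*sqrt(r))
d(Q, y) = -y*(2 + Q)/13 (d(Q, y) = (2 + Q)*(y/(-13)) = (2 + Q)*(y*(-1/13)) = (2 + Q)*(-y/13) = -y*(2 + Q)/13)
(-3360981 + d(182, x(-12)))/(261769 + p(-1722)) = (-3360981 - (-12*(-3 - 12))*(2 + 182)/13)/(261769 + sqrt(2)*sqrt(-1722)) = (-3360981 - 1/13*(-12*(-15))*184)/(261769 + sqrt(2)*(I*sqrt(1722))) = (-3360981 - 1/13*180*184)/(261769 + 2*I*sqrt(861)) = (-3360981 - 33120/13)/(261769 + 2*I*sqrt(861)) = -43725873/(13*(261769 + 2*I*sqrt(861)))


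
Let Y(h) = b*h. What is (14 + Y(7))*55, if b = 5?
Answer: 2695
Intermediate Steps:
Y(h) = 5*h
(14 + Y(7))*55 = (14 + 5*7)*55 = (14 + 35)*55 = 49*55 = 2695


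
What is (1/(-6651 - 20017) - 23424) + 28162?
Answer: 126352983/26668 ≈ 4738.0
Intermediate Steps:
(1/(-6651 - 20017) - 23424) + 28162 = (1/(-26668) - 23424) + 28162 = (-1/26668 - 23424) + 28162 = -624671233/26668 + 28162 = 126352983/26668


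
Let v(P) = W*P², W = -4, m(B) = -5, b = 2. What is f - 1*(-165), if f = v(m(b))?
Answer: 65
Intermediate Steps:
v(P) = -4*P²
f = -100 (f = -4*(-5)² = -4*25 = -100)
f - 1*(-165) = -100 - 1*(-165) = -100 + 165 = 65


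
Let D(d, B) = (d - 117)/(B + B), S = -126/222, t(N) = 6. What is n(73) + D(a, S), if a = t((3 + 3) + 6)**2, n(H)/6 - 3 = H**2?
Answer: 448887/14 ≈ 32063.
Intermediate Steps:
n(H) = 18 + 6*H**2
S = -21/37 (S = -126*1/222 = -21/37 ≈ -0.56757)
a = 36 (a = 6**2 = 36)
D(d, B) = (-117 + d)/(2*B) (D(d, B) = (-117 + d)/((2*B)) = (-117 + d)*(1/(2*B)) = (-117 + d)/(2*B))
n(73) + D(a, S) = (18 + 6*73**2) + (-117 + 36)/(2*(-21/37)) = (18 + 6*5329) + (1/2)*(-37/21)*(-81) = (18 + 31974) + 999/14 = 31992 + 999/14 = 448887/14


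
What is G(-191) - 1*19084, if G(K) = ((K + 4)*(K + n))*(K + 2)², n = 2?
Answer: 1262468219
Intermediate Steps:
G(K) = (2 + K)³*(4 + K) (G(K) = ((K + 4)*(K + 2))*(K + 2)² = ((4 + K)*(2 + K))*(2 + K)² = ((2 + K)*(4 + K))*(2 + K)² = (2 + K)³*(4 + K))
G(-191) - 1*19084 = (2 - 191)²*(8 + (-191)² + 6*(-191)) - 1*19084 = (-189)²*(8 + 36481 - 1146) - 19084 = 35721*35343 - 19084 = 1262487303 - 19084 = 1262468219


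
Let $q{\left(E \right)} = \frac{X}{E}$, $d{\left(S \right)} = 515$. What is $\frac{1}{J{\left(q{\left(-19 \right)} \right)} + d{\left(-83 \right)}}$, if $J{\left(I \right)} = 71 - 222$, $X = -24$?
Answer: $\frac{1}{364} \approx 0.0027473$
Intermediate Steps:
$q{\left(E \right)} = - \frac{24}{E}$
$J{\left(I \right)} = -151$ ($J{\left(I \right)} = 71 - 222 = -151$)
$\frac{1}{J{\left(q{\left(-19 \right)} \right)} + d{\left(-83 \right)}} = \frac{1}{-151 + 515} = \frac{1}{364}$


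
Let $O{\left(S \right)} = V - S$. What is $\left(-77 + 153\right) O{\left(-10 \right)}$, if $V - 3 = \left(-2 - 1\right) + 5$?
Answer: $1140$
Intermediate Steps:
$V = 5$ ($V = 3 + \left(\left(-2 - 1\right) + 5\right) = 3 + \left(-3 + 5\right) = 3 + 2 = 5$)
$O{\left(S \right)} = 5 - S$
$\left(-77 + 153\right) O{\left(-10 \right)} = \left(-77 + 153\right) \left(5 - -10\right) = 76 \left(5 + 10\right) = 76 \cdot 15 = 1140$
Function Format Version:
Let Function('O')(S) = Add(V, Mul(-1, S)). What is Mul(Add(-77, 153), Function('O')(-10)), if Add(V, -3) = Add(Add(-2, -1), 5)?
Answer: 1140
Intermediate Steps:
V = 5 (V = Add(3, Add(Add(-2, -1), 5)) = Add(3, Add(-3, 5)) = Add(3, 2) = 5)
Function('O')(S) = Add(5, Mul(-1, S))
Mul(Add(-77, 153), Function('O')(-10)) = Mul(Add(-77, 153), Add(5, Mul(-1, -10))) = Mul(76, Add(5, 10)) = Mul(76, 15) = 1140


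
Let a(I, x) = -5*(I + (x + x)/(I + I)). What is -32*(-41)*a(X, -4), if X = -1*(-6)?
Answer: -104960/3 ≈ -34987.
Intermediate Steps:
X = 6
a(I, x) = -5*I - 5*x/I (a(I, x) = -5*(I + (2*x)/((2*I))) = -5*(I + (2*x)*(1/(2*I))) = -5*(I + x/I) = -5*I - 5*x/I)
-32*(-41)*a(X, -4) = -32*(-41)*(-5*6 - 5*(-4)/6) = -(-1312)*(-30 - 5*(-4)*1/6) = -(-1312)*(-30 + 10/3) = -(-1312)*(-80)/3 = -1*104960/3 = -104960/3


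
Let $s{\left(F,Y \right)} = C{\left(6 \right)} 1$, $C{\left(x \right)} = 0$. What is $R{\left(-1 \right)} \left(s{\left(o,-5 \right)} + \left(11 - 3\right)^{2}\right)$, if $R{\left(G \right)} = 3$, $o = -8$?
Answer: $192$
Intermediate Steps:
$s{\left(F,Y \right)} = 0$ ($s{\left(F,Y \right)} = 0 \cdot 1 = 0$)
$R{\left(-1 \right)} \left(s{\left(o,-5 \right)} + \left(11 - 3\right)^{2}\right) = 3 \left(0 + \left(11 - 3\right)^{2}\right) = 3 \left(0 + 8^{2}\right) = 3 \left(0 + 64\right) = 3 \cdot 64 = 192$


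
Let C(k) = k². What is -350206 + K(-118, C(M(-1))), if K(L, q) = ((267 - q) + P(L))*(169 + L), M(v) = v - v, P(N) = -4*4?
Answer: -337405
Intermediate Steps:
P(N) = -16
M(v) = 0
K(L, q) = (169 + L)*(251 - q) (K(L, q) = ((267 - q) - 16)*(169 + L) = (251 - q)*(169 + L) = (169 + L)*(251 - q))
-350206 + K(-118, C(M(-1))) = -350206 + (42419 - 169*0² + 251*(-118) - 1*(-118)*0²) = -350206 + (42419 - 169*0 - 29618 - 1*(-118)*0) = -350206 + (42419 + 0 - 29618 + 0) = -350206 + 12801 = -337405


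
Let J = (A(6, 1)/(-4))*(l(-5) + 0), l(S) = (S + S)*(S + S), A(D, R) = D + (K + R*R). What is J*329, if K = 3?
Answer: -82250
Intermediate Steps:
A(D, R) = 3 + D + R² (A(D, R) = D + (3 + R*R) = D + (3 + R²) = 3 + D + R²)
l(S) = 4*S² (l(S) = (2*S)*(2*S) = 4*S²)
J = -250 (J = ((3 + 6 + 1²)/(-4))*(4*(-5)² + 0) = ((3 + 6 + 1)*(-¼))*(4*25 + 0) = (10*(-¼))*(100 + 0) = -5/2*100 = -250)
J*329 = -250*329 = -82250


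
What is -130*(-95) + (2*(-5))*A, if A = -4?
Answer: 12390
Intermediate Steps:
-130*(-95) + (2*(-5))*A = -130*(-95) + (2*(-5))*(-4) = 12350 - 10*(-4) = 12350 + 40 = 12390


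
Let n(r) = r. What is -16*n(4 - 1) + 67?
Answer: 19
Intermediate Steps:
-16*n(4 - 1) + 67 = -16*(4 - 1) + 67 = -16*3 + 67 = -48 + 67 = 19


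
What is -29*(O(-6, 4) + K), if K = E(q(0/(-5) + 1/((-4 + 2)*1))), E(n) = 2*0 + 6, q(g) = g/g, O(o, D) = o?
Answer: 0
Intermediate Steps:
q(g) = 1
E(n) = 6 (E(n) = 0 + 6 = 6)
K = 6
-29*(O(-6, 4) + K) = -29*(-6 + 6) = -29*0 = 0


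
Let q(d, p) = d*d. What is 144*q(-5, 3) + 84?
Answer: 3684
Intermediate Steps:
q(d, p) = d**2
144*q(-5, 3) + 84 = 144*(-5)**2 + 84 = 144*25 + 84 = 3600 + 84 = 3684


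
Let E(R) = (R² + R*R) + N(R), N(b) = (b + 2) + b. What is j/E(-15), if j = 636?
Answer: 318/211 ≈ 1.5071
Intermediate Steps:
N(b) = 2 + 2*b (N(b) = (2 + b) + b = 2 + 2*b)
E(R) = 2 + 2*R + 2*R² (E(R) = (R² + R*R) + (2 + 2*R) = (R² + R²) + (2 + 2*R) = 2*R² + (2 + 2*R) = 2 + 2*R + 2*R²)
j/E(-15) = 636/(2 + 2*(-15) + 2*(-15)²) = 636/(2 - 30 + 2*225) = 636/(2 - 30 + 450) = 636/422 = 636*(1/422) = 318/211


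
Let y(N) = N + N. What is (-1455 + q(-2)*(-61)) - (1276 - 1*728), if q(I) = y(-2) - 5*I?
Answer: -2369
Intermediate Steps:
y(N) = 2*N
q(I) = -4 - 5*I (q(I) = 2*(-2) - 5*I = -4 - 5*I)
(-1455 + q(-2)*(-61)) - (1276 - 1*728) = (-1455 + (-4 - 5*(-2))*(-61)) - (1276 - 1*728) = (-1455 + (-4 + 10)*(-61)) - (1276 - 728) = (-1455 + 6*(-61)) - 1*548 = (-1455 - 366) - 548 = -1821 - 548 = -2369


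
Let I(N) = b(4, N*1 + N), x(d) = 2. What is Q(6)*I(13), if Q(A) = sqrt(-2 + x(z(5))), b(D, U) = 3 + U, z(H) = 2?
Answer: 0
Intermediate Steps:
Q(A) = 0 (Q(A) = sqrt(-2 + 2) = sqrt(0) = 0)
I(N) = 3 + 2*N (I(N) = 3 + (N*1 + N) = 3 + (N + N) = 3 + 2*N)
Q(6)*I(13) = 0*(3 + 2*13) = 0*(3 + 26) = 0*29 = 0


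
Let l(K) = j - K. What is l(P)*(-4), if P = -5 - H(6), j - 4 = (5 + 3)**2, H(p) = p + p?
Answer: -340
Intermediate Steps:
H(p) = 2*p
j = 68 (j = 4 + (5 + 3)**2 = 4 + 8**2 = 4 + 64 = 68)
P = -17 (P = -5 - 2*6 = -5 - 1*12 = -5 - 12 = -17)
l(K) = 68 - K
l(P)*(-4) = (68 - 1*(-17))*(-4) = (68 + 17)*(-4) = 85*(-4) = -340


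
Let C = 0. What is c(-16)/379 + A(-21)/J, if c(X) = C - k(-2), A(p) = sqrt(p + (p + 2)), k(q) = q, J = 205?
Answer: 2/379 + 2*I*sqrt(10)/205 ≈ 0.005277 + 0.030851*I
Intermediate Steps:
A(p) = sqrt(2 + 2*p) (A(p) = sqrt(p + (2 + p)) = sqrt(2 + 2*p))
c(X) = 2 (c(X) = 0 - 1*(-2) = 0 + 2 = 2)
c(-16)/379 + A(-21)/J = 2/379 + sqrt(2 + 2*(-21))/205 = 2*(1/379) + sqrt(2 - 42)*(1/205) = 2/379 + sqrt(-40)*(1/205) = 2/379 + (2*I*sqrt(10))*(1/205) = 2/379 + 2*I*sqrt(10)/205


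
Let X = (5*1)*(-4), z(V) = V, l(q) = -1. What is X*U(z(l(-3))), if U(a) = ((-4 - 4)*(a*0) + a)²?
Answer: -20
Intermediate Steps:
U(a) = a² (U(a) = (-8*0 + a)² = (0 + a)² = a²)
X = -20 (X = 5*(-4) = -20)
X*U(z(l(-3))) = -20*(-1)² = -20*1 = -20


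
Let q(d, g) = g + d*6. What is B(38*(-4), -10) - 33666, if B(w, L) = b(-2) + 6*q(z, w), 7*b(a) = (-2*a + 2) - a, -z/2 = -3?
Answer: -240526/7 ≈ -34361.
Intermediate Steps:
z = 6 (z = -2*(-3) = 6)
b(a) = 2/7 - 3*a/7 (b(a) = ((-2*a + 2) - a)/7 = ((2 - 2*a) - a)/7 = (2 - 3*a)/7 = 2/7 - 3*a/7)
q(d, g) = g + 6*d
B(w, L) = 1520/7 + 6*w (B(w, L) = (2/7 - 3/7*(-2)) + 6*(w + 6*6) = (2/7 + 6/7) + 6*(w + 36) = 8/7 + 6*(36 + w) = 8/7 + (216 + 6*w) = 1520/7 + 6*w)
B(38*(-4), -10) - 33666 = (1520/7 + 6*(38*(-4))) - 33666 = (1520/7 + 6*(-152)) - 33666 = (1520/7 - 912) - 33666 = -4864/7 - 33666 = -240526/7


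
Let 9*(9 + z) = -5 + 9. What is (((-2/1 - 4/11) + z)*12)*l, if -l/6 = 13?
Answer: 112424/11 ≈ 10220.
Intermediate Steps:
l = -78 (l = -6*13 = -78)
z = -77/9 (z = -9 + (-5 + 9)/9 = -9 + (⅑)*4 = -9 + 4/9 = -77/9 ≈ -8.5556)
(((-2/1 - 4/11) + z)*12)*l = (((-2/1 - 4/11) - 77/9)*12)*(-78) = (((-2*1 - 4*1/11) - 77/9)*12)*(-78) = (((-2 - 4/11) - 77/9)*12)*(-78) = ((-26/11 - 77/9)*12)*(-78) = -1081/99*12*(-78) = -4324/33*(-78) = 112424/11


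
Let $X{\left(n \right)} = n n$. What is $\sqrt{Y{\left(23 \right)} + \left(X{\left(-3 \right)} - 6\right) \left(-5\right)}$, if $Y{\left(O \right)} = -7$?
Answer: $i \sqrt{22} \approx 4.6904 i$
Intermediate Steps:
$X{\left(n \right)} = n^{2}$
$\sqrt{Y{\left(23 \right)} + \left(X{\left(-3 \right)} - 6\right) \left(-5\right)} = \sqrt{-7 + \left(\left(-3\right)^{2} - 6\right) \left(-5\right)} = \sqrt{-7 + \left(9 - 6\right) \left(-5\right)} = \sqrt{-7 + 3 \left(-5\right)} = \sqrt{-7 - 15} = \sqrt{-22} = i \sqrt{22}$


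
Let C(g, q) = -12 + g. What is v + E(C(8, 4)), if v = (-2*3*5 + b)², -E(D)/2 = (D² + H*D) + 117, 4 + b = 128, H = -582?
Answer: 3914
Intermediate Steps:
b = 124 (b = -4 + 128 = 124)
E(D) = -234 - 2*D² + 1164*D (E(D) = -2*((D² - 582*D) + 117) = -2*(117 + D² - 582*D) = -234 - 2*D² + 1164*D)
v = 8836 (v = (-2*3*5 + 124)² = (-6*5 + 124)² = (-30 + 124)² = 94² = 8836)
v + E(C(8, 4)) = 8836 + (-234 - 2*(-12 + 8)² + 1164*(-12 + 8)) = 8836 + (-234 - 2*(-4)² + 1164*(-4)) = 8836 + (-234 - 2*16 - 4656) = 8836 + (-234 - 32 - 4656) = 8836 - 4922 = 3914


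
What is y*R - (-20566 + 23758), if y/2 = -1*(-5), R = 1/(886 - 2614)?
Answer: -2757893/864 ≈ -3192.0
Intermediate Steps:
R = -1/1728 (R = 1/(-1728) = -1/1728 ≈ -0.00057870)
y = 10 (y = 2*(-1*(-5)) = 2*5 = 10)
y*R - (-20566 + 23758) = 10*(-1/1728) - (-20566 + 23758) = -5/864 - 1*3192 = -5/864 - 3192 = -2757893/864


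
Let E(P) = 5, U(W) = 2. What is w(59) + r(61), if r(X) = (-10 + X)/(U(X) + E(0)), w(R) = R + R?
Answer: 877/7 ≈ 125.29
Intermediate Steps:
w(R) = 2*R
r(X) = -10/7 + X/7 (r(X) = (-10 + X)/(2 + 5) = (-10 + X)/7 = (-10 + X)*(⅐) = -10/7 + X/7)
w(59) + r(61) = 2*59 + (-10/7 + (⅐)*61) = 118 + (-10/7 + 61/7) = 118 + 51/7 = 877/7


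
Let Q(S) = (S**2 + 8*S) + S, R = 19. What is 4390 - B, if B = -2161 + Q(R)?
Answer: 6019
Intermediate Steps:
Q(S) = S**2 + 9*S
B = -1629 (B = -2161 + 19*(9 + 19) = -2161 + 19*28 = -2161 + 532 = -1629)
4390 - B = 4390 - 1*(-1629) = 4390 + 1629 = 6019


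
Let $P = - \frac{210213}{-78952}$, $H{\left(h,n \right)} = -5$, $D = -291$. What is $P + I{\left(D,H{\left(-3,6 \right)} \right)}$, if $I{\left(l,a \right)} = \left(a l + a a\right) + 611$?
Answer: $\frac{165298845}{78952} \approx 2093.7$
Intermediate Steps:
$I{\left(l,a \right)} = 611 + a^{2} + a l$ ($I{\left(l,a \right)} = \left(a l + a^{2}\right) + 611 = \left(a^{2} + a l\right) + 611 = 611 + a^{2} + a l$)
$P = \frac{210213}{78952}$ ($P = \left(-210213\right) \left(- \frac{1}{78952}\right) = \frac{210213}{78952} \approx 2.6625$)
$P + I{\left(D,H{\left(-3,6 \right)} \right)} = \frac{210213}{78952} + \left(611 + \left(-5\right)^{2} - -1455\right) = \frac{210213}{78952} + \left(611 + 25 + 1455\right) = \frac{210213}{78952} + 2091 = \frac{165298845}{78952}$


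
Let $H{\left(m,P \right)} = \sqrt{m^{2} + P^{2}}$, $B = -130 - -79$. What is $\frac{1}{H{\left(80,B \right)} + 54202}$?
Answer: $\frac{54202}{2937847803} - \frac{\sqrt{9001}}{2937847803} \approx 1.8417 \cdot 10^{-5}$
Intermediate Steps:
$B = -51$ ($B = -130 + 79 = -51$)
$H{\left(m,P \right)} = \sqrt{P^{2} + m^{2}}$
$\frac{1}{H{\left(80,B \right)} + 54202} = \frac{1}{\sqrt{\left(-51\right)^{2} + 80^{2}} + 54202} = \frac{1}{\sqrt{2601 + 6400} + 54202} = \frac{1}{\sqrt{9001} + 54202} = \frac{1}{54202 + \sqrt{9001}}$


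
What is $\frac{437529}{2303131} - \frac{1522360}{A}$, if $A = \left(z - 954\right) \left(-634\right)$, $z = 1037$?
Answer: $\frac{1764609080099}{60597679741} \approx 29.12$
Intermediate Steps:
$A = -52622$ ($A = \left(1037 - 954\right) \left(-634\right) = 83 \left(-634\right) = -52622$)
$\frac{437529}{2303131} - \frac{1522360}{A} = \frac{437529}{2303131} - \frac{1522360}{-52622} = 437529 \cdot \frac{1}{2303131} - - \frac{761180}{26311} = \frac{437529}{2303131} + \frac{761180}{26311} = \frac{1764609080099}{60597679741}$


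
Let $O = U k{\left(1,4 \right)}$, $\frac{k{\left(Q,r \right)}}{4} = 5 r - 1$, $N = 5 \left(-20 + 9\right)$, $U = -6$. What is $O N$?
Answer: $25080$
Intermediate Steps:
$N = -55$ ($N = 5 \left(-11\right) = -55$)
$k{\left(Q,r \right)} = -4 + 20 r$ ($k{\left(Q,r \right)} = 4 \left(5 r - 1\right) = 4 \left(-1 + 5 r\right) = -4 + 20 r$)
$O = -456$ ($O = - 6 \left(-4 + 20 \cdot 4\right) = - 6 \left(-4 + 80\right) = \left(-6\right) 76 = -456$)
$O N = \left(-456\right) \left(-55\right) = 25080$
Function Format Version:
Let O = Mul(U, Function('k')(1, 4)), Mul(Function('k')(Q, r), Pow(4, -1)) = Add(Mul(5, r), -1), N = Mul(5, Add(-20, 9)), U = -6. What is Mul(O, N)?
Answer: 25080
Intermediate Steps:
N = -55 (N = Mul(5, -11) = -55)
Function('k')(Q, r) = Add(-4, Mul(20, r)) (Function('k')(Q, r) = Mul(4, Add(Mul(5, r), -1)) = Mul(4, Add(-1, Mul(5, r))) = Add(-4, Mul(20, r)))
O = -456 (O = Mul(-6, Add(-4, Mul(20, 4))) = Mul(-6, Add(-4, 80)) = Mul(-6, 76) = -456)
Mul(O, N) = Mul(-456, -55) = 25080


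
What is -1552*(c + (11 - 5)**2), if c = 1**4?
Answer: -57424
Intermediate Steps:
c = 1
-1552*(c + (11 - 5)**2) = -1552*(1 + (11 - 5)**2) = -1552*(1 + 6**2) = -1552*(1 + 36) = -1552*37 = -57424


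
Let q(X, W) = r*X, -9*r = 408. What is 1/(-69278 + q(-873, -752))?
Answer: -1/29702 ≈ -3.3668e-5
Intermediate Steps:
r = -136/3 (r = -1/9*408 = -136/3 ≈ -45.333)
q(X, W) = -136*X/3
1/(-69278 + q(-873, -752)) = 1/(-69278 - 136/3*(-873)) = 1/(-69278 + 39576) = 1/(-29702) = -1/29702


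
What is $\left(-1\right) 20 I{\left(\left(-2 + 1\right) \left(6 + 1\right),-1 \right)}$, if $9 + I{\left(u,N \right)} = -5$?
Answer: $280$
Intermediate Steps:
$I{\left(u,N \right)} = -14$ ($I{\left(u,N \right)} = -9 - 5 = -14$)
$\left(-1\right) 20 I{\left(\left(-2 + 1\right) \left(6 + 1\right),-1 \right)} = \left(-1\right) 20 \left(-14\right) = \left(-20\right) \left(-14\right) = 280$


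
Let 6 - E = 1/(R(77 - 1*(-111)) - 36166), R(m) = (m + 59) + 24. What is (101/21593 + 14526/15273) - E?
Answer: -6634776085486/1315312007295 ≈ -5.0443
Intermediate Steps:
R(m) = 83 + m (R(m) = (59 + m) + 24 = 83 + m)
E = 215371/35895 (E = 6 - 1/((83 + (77 - 1*(-111))) - 36166) = 6 - 1/((83 + (77 + 111)) - 36166) = 6 - 1/((83 + 188) - 36166) = 6 - 1/(271 - 36166) = 6 - 1/(-35895) = 6 - 1*(-1/35895) = 6 + 1/35895 = 215371/35895 ≈ 6.0000)
(101/21593 + 14526/15273) - E = (101/21593 + 14526/15273) - 1*215371/35895 = (101*(1/21593) + 14526*(1/15273)) - 215371/35895 = (101/21593 + 1614/1697) - 215371/35895 = 35022499/36643321 - 215371/35895 = -6634776085486/1315312007295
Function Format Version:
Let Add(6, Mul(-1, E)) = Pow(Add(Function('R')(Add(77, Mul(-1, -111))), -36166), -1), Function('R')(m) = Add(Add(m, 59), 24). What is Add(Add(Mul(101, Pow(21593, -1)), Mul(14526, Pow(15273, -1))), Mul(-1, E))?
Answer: Rational(-6634776085486, 1315312007295) ≈ -5.0443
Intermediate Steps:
Function('R')(m) = Add(83, m) (Function('R')(m) = Add(Add(59, m), 24) = Add(83, m))
E = Rational(215371, 35895) (E = Add(6, Mul(-1, Pow(Add(Add(83, Add(77, Mul(-1, -111))), -36166), -1))) = Add(6, Mul(-1, Pow(Add(Add(83, Add(77, 111)), -36166), -1))) = Add(6, Mul(-1, Pow(Add(Add(83, 188), -36166), -1))) = Add(6, Mul(-1, Pow(Add(271, -36166), -1))) = Add(6, Mul(-1, Pow(-35895, -1))) = Add(6, Mul(-1, Rational(-1, 35895))) = Add(6, Rational(1, 35895)) = Rational(215371, 35895) ≈ 6.0000)
Add(Add(Mul(101, Pow(21593, -1)), Mul(14526, Pow(15273, -1))), Mul(-1, E)) = Add(Add(Mul(101, Pow(21593, -1)), Mul(14526, Pow(15273, -1))), Mul(-1, Rational(215371, 35895))) = Add(Add(Mul(101, Rational(1, 21593)), Mul(14526, Rational(1, 15273))), Rational(-215371, 35895)) = Add(Add(Rational(101, 21593), Rational(1614, 1697)), Rational(-215371, 35895)) = Add(Rational(35022499, 36643321), Rational(-215371, 35895)) = Rational(-6634776085486, 1315312007295)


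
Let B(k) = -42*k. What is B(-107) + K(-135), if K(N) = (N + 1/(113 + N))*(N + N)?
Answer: 450519/11 ≈ 40956.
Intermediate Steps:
K(N) = 2*N*(N + 1/(113 + N)) (K(N) = (N + 1/(113 + N))*(2*N) = 2*N*(N + 1/(113 + N)))
B(-107) + K(-135) = -42*(-107) + 2*(-135)*(1 + (-135)**2 + 113*(-135))/(113 - 135) = 4494 + 2*(-135)*(1 + 18225 - 15255)/(-22) = 4494 + 2*(-135)*(-1/22)*2971 = 4494 + 401085/11 = 450519/11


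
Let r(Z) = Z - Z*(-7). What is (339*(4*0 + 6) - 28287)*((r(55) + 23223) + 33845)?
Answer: -1509757524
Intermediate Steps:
r(Z) = 8*Z (r(Z) = Z - (-7)*Z = Z + 7*Z = 8*Z)
(339*(4*0 + 6) - 28287)*((r(55) + 23223) + 33845) = (339*(4*0 + 6) - 28287)*((8*55 + 23223) + 33845) = (339*(0 + 6) - 28287)*((440 + 23223) + 33845) = (339*6 - 28287)*(23663 + 33845) = (2034 - 28287)*57508 = -26253*57508 = -1509757524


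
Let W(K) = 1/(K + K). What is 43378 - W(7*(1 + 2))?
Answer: 1821875/42 ≈ 43378.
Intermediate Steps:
W(K) = 1/(2*K)
43378 - W(7*(1 + 2)) = 43378 - 1/(2*(7*(1 + 2))) = 43378 - 1/(2*(7*3)) = 43378 - 1/(2*21) = 43378 - 1*1/42 = 43378 - 1/42 = 1821875/42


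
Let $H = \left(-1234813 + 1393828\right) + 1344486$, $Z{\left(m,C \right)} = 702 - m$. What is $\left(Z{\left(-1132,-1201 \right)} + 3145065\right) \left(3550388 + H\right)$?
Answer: $15904078240211$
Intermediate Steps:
$H = 1503501$ ($H = 159015 + 1344486 = 1503501$)
$\left(Z{\left(-1132,-1201 \right)} + 3145065\right) \left(3550388 + H\right) = \left(\left(702 - -1132\right) + 3145065\right) \left(3550388 + 1503501\right) = \left(\left(702 + 1132\right) + 3145065\right) 5053889 = \left(1834 + 3145065\right) 5053889 = 3146899 \cdot 5053889 = 15904078240211$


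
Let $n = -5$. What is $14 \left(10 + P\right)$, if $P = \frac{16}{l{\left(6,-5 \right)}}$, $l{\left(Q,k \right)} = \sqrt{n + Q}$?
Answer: $364$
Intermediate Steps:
$l{\left(Q,k \right)} = \sqrt{-5 + Q}$
$P = 16$ ($P = \frac{16}{\sqrt{-5 + 6}} = \frac{16}{\sqrt{1}} = \frac{16}{1} = 16 \cdot 1 = 16$)
$14 \left(10 + P\right) = 14 \left(10 + 16\right) = 14 \cdot 26 = 364$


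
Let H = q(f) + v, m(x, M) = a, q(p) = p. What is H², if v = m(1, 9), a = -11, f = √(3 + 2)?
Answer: (11 - √5)² ≈ 76.807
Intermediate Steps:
f = √5 ≈ 2.2361
m(x, M) = -11
v = -11
H = -11 + √5 (H = √5 - 11 = -11 + √5 ≈ -8.7639)
H² = (-11 + √5)²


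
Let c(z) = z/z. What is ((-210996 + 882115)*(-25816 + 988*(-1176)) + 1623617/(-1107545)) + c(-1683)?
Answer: -882813842342370992/1107545 ≈ -7.9709e+11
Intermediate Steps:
c(z) = 1
((-210996 + 882115)*(-25816 + 988*(-1176)) + 1623617/(-1107545)) + c(-1683) = ((-210996 + 882115)*(-25816 + 988*(-1176)) + 1623617/(-1107545)) + 1 = (671119*(-25816 - 1161888) + 1623617*(-1/1107545)) + 1 = (671119*(-1187704) - 1623617/1107545) + 1 = (-797090720776 - 1623617/1107545) + 1 = -882813842343478537/1107545 + 1 = -882813842342370992/1107545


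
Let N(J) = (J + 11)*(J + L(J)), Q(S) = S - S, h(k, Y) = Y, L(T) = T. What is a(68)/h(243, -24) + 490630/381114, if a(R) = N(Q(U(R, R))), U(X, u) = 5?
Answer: 245315/190557 ≈ 1.2874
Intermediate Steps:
Q(S) = 0
N(J) = 2*J*(11 + J) (N(J) = (J + 11)*(J + J) = (11 + J)*(2*J) = 2*J*(11 + J))
a(R) = 0 (a(R) = 2*0*(11 + 0) = 2*0*11 = 0)
a(68)/h(243, -24) + 490630/381114 = 0/(-24) + 490630/381114 = 0*(-1/24) + 490630*(1/381114) = 0 + 245315/190557 = 245315/190557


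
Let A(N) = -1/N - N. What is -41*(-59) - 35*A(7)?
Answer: 2669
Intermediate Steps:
A(N) = -N - 1/N
-41*(-59) - 35*A(7) = -41*(-59) - 35*(-1*7 - 1/7) = 2419 - 35*(-7 - 1*⅐) = 2419 - 35*(-7 - ⅐) = 2419 - 35*(-50/7) = 2419 + 250 = 2669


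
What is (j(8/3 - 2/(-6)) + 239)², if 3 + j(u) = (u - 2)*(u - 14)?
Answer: 50625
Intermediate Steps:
j(u) = -3 + (-14 + u)*(-2 + u) (j(u) = -3 + (u - 2)*(u - 14) = -3 + (-2 + u)*(-14 + u) = -3 + (-14 + u)*(-2 + u))
(j(8/3 - 2/(-6)) + 239)² = ((25 + (8/3 - 2/(-6))² - 16*(8/3 - 2/(-6))) + 239)² = ((25 + (8*(⅓) - 2*(-⅙))² - 16*(8*(⅓) - 2*(-⅙))) + 239)² = ((25 + (8/3 + ⅓)² - 16*(8/3 + ⅓)) + 239)² = ((25 + 3² - 16*3) + 239)² = ((25 + 9 - 48) + 239)² = (-14 + 239)² = 225² = 50625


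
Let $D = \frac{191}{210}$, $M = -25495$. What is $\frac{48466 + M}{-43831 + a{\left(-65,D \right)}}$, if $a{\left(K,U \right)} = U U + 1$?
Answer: $- \frac{1013021100}{1932866519} \approx -0.5241$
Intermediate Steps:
$D = \frac{191}{210}$ ($D = 191 \cdot \frac{1}{210} = \frac{191}{210} \approx 0.90952$)
$a{\left(K,U \right)} = 1 + U^{2}$ ($a{\left(K,U \right)} = U^{2} + 1 = 1 + U^{2}$)
$\frac{48466 + M}{-43831 + a{\left(-65,D \right)}} = \frac{48466 - 25495}{-43831 + \left(1 + \left(\frac{191}{210}\right)^{2}\right)} = \frac{22971}{-43831 + \left(1 + \frac{36481}{44100}\right)} = \frac{22971}{-43831 + \frac{80581}{44100}} = \frac{22971}{- \frac{1932866519}{44100}} = 22971 \left(- \frac{44100}{1932866519}\right) = - \frac{1013021100}{1932866519}$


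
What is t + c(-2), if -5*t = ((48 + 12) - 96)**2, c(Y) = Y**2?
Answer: -1276/5 ≈ -255.20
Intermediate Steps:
t = -1296/5 (t = -((48 + 12) - 96)**2/5 = -(60 - 96)**2/5 = -1/5*(-36)**2 = -1/5*1296 = -1296/5 ≈ -259.20)
t + c(-2) = -1296/5 + (-2)**2 = -1296/5 + 4 = -1276/5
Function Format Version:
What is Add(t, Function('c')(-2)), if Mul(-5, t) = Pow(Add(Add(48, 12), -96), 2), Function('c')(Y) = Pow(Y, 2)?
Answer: Rational(-1276, 5) ≈ -255.20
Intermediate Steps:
t = Rational(-1296, 5) (t = Mul(Rational(-1, 5), Pow(Add(Add(48, 12), -96), 2)) = Mul(Rational(-1, 5), Pow(Add(60, -96), 2)) = Mul(Rational(-1, 5), Pow(-36, 2)) = Mul(Rational(-1, 5), 1296) = Rational(-1296, 5) ≈ -259.20)
Add(t, Function('c')(-2)) = Add(Rational(-1296, 5), Pow(-2, 2)) = Add(Rational(-1296, 5), 4) = Rational(-1276, 5)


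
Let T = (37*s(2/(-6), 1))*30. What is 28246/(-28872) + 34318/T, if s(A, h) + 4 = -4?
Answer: -25867787/5341320 ≈ -4.8430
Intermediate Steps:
s(A, h) = -8 (s(A, h) = -4 - 4 = -8)
T = -8880 (T = (37*(-8))*30 = -296*30 = -8880)
28246/(-28872) + 34318/T = 28246/(-28872) + 34318/(-8880) = 28246*(-1/28872) + 34318*(-1/8880) = -14123/14436 - 17159/4440 = -25867787/5341320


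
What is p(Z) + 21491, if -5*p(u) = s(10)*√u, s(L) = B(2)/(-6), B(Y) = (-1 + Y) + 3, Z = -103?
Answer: 21491 + 2*I*√103/15 ≈ 21491.0 + 1.3532*I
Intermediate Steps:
B(Y) = 2 + Y
s(L) = -⅔ (s(L) = (2 + 2)/(-6) = 4*(-⅙) = -⅔)
p(u) = 2*√u/15 (p(u) = -(-2)*√u/15 = 2*√u/15)
p(Z) + 21491 = 2*√(-103)/15 + 21491 = 2*(I*√103)/15 + 21491 = 2*I*√103/15 + 21491 = 21491 + 2*I*√103/15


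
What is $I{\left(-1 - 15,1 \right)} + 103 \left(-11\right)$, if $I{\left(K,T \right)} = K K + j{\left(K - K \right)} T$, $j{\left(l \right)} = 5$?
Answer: $-872$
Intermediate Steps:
$I{\left(K,T \right)} = K^{2} + 5 T$ ($I{\left(K,T \right)} = K K + 5 T = K^{2} + 5 T$)
$I{\left(-1 - 15,1 \right)} + 103 \left(-11\right) = \left(\left(-1 - 15\right)^{2} + 5 \cdot 1\right) + 103 \left(-11\right) = \left(\left(-1 - 15\right)^{2} + 5\right) - 1133 = \left(\left(-16\right)^{2} + 5\right) - 1133 = \left(256 + 5\right) - 1133 = 261 - 1133 = -872$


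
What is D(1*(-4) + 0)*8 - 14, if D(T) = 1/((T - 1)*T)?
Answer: -68/5 ≈ -13.600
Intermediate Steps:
D(T) = 1/(T*(-1 + T)) (D(T) = 1/((-1 + T)*T) = 1/(T*(-1 + T)))
D(1*(-4) + 0)*8 - 14 = (1/((1*(-4) + 0)*(-1 + (1*(-4) + 0))))*8 - 14 = (1/((-4 + 0)*(-1 + (-4 + 0))))*8 - 14 = (1/((-4)*(-1 - 4)))*8 - 14 = -1/4/(-5)*8 - 14 = -1/4*(-1/5)*8 - 14 = (1/20)*8 - 14 = 2/5 - 14 = -68/5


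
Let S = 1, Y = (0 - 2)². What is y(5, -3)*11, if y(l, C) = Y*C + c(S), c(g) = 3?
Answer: -99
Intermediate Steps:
Y = 4 (Y = (-2)² = 4)
y(l, C) = 3 + 4*C (y(l, C) = 4*C + 3 = 3 + 4*C)
y(5, -3)*11 = (3 + 4*(-3))*11 = (3 - 12)*11 = -9*11 = -99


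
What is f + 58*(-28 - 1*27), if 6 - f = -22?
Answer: -3162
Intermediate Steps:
f = 28 (f = 6 - 1*(-22) = 6 + 22 = 28)
f + 58*(-28 - 1*27) = 28 + 58*(-28 - 1*27) = 28 + 58*(-28 - 27) = 28 + 58*(-55) = 28 - 3190 = -3162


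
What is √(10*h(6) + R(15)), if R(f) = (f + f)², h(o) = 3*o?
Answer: 6*√30 ≈ 32.863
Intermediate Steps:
R(f) = 4*f² (R(f) = (2*f)² = 4*f²)
√(10*h(6) + R(15)) = √(10*(3*6) + 4*15²) = √(10*18 + 4*225) = √(180 + 900) = √1080 = 6*√30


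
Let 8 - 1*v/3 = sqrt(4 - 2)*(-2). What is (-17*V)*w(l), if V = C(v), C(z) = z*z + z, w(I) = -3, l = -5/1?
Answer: 34272 + 14994*sqrt(2) ≈ 55477.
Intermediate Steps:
l = -5 (l = -5*1 = -5)
v = 24 + 6*sqrt(2) (v = 24 - 3*sqrt(4 - 2)*(-2) = 24 - 3*sqrt(2)*(-2) = 24 - (-6)*sqrt(2) = 24 + 6*sqrt(2) ≈ 32.485)
C(z) = z + z**2 (C(z) = z**2 + z = z + z**2)
V = (24 + 6*sqrt(2))*(25 + 6*sqrt(2)) (V = (24 + 6*sqrt(2))*(1 + (24 + 6*sqrt(2))) = (24 + 6*sqrt(2))*(25 + 6*sqrt(2)) ≈ 1087.8)
(-17*V)*w(l) = -17*(672 + 294*sqrt(2))*(-3) = (-11424 - 4998*sqrt(2))*(-3) = 34272 + 14994*sqrt(2)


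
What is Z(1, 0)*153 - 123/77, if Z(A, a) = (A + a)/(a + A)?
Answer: 11658/77 ≈ 151.40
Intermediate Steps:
Z(A, a) = 1 (Z(A, a) = (A + a)/(A + a) = 1)
Z(1, 0)*153 - 123/77 = 1*153 - 123/77 = 153 - 123*1/77 = 153 - 123/77 = 11658/77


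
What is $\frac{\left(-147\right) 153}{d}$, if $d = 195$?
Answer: $- \frac{7497}{65} \approx -115.34$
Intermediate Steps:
$\frac{\left(-147\right) 153}{d} = \frac{\left(-147\right) 153}{195} = \left(-22491\right) \frac{1}{195} = - \frac{7497}{65}$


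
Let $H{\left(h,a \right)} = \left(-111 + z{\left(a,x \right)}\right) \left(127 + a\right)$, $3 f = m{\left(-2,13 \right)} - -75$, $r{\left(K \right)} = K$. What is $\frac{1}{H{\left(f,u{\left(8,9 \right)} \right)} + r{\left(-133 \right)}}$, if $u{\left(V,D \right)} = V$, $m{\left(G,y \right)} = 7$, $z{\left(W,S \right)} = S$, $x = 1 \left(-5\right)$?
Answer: $- \frac{1}{15793} \approx -6.3319 \cdot 10^{-5}$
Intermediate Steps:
$x = -5$
$f = \frac{82}{3}$ ($f = \frac{7 - -75}{3} = \frac{7 + 75}{3} = \frac{1}{3} \cdot 82 = \frac{82}{3} \approx 27.333$)
$H{\left(h,a \right)} = -14732 - 116 a$ ($H{\left(h,a \right)} = \left(-111 - 5\right) \left(127 + a\right) = - 116 \left(127 + a\right) = -14732 - 116 a$)
$\frac{1}{H{\left(f,u{\left(8,9 \right)} \right)} + r{\left(-133 \right)}} = \frac{1}{\left(-14732 - 928\right) - 133} = \frac{1}{-15660 - 133} = \frac{1}{-15793} = - \frac{1}{15793}$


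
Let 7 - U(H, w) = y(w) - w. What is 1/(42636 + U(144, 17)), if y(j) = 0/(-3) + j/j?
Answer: 1/42659 ≈ 2.3442e-5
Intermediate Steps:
y(j) = 1 (y(j) = 0*(-1/3) + 1 = 0 + 1 = 1)
U(H, w) = 6 + w (U(H, w) = 7 - (1 - w) = 7 + (-1 + w) = 6 + w)
1/(42636 + U(144, 17)) = 1/(42636 + (6 + 17)) = 1/(42636 + 23) = 1/42659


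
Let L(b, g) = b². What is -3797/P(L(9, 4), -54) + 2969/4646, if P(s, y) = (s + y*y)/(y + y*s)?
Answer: 2893430927/515706 ≈ 5610.6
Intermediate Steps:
P(s, y) = (s + y²)/(y + s*y)
-3797/P(L(9, 4), -54) + 2969/4646 = -3797*(-54*(1 + 9²)/(9² + (-54)²)) + 2969/4646 = -3797*(-54*(1 + 81)/(81 + 2916)) + 2969*(1/4646) = -3797/((-1/54*2997/82)) + 2969/4646 = -3797/((-1/54*1/82*2997)) + 2969/4646 = -3797/(-111/164) + 2969/4646 = -3797*(-164/111) + 2969/4646 = 622708/111 + 2969/4646 = 2893430927/515706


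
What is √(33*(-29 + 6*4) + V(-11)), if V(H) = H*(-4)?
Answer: 11*I ≈ 11.0*I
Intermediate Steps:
V(H) = -4*H
√(33*(-29 + 6*4) + V(-11)) = √(33*(-29 + 6*4) - 4*(-11)) = √(33*(-29 + 24) + 44) = √(33*(-5) + 44) = √(-165 + 44) = √(-121) = 11*I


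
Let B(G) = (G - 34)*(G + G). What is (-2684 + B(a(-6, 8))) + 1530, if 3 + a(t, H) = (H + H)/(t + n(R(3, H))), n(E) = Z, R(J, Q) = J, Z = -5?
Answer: -98180/121 ≈ -811.41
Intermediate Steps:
n(E) = -5
a(t, H) = -3 + 2*H/(-5 + t) (a(t, H) = -3 + (H + H)/(t - 5) = -3 + (2*H)/(-5 + t) = -3 + 2*H/(-5 + t))
B(G) = 2*G*(-34 + G) (B(G) = (-34 + G)*(2*G) = 2*G*(-34 + G))
(-2684 + B(a(-6, 8))) + 1530 = (-2684 + 2*((15 - 3*(-6) + 2*8)/(-5 - 6))*(-34 + (15 - 3*(-6) + 2*8)/(-5 - 6))) + 1530 = (-2684 + 2*((15 + 18 + 16)/(-11))*(-34 + (15 + 18 + 16)/(-11))) + 1530 = (-2684 + 2*(-1/11*49)*(-34 - 1/11*49)) + 1530 = (-2684 + 2*(-49/11)*(-34 - 49/11)) + 1530 = (-2684 + 2*(-49/11)*(-423/11)) + 1530 = (-2684 + 41454/121) + 1530 = -283310/121 + 1530 = -98180/121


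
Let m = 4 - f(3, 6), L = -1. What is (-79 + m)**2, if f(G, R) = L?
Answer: 5476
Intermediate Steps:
f(G, R) = -1
m = 5 (m = 4 - 1*(-1) = 4 + 1 = 5)
(-79 + m)**2 = (-79 + 5)**2 = (-74)**2 = 5476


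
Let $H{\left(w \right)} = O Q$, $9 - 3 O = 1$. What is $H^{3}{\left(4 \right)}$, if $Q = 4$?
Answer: $\frac{32768}{27} \approx 1213.6$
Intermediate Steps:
$O = \frac{8}{3}$ ($O = 3 - \frac{1}{3} = \frac{8}{3} \approx 2.6667$)
$H{\left(w \right)} = \frac{32}{3}$ ($H{\left(w \right)} = \frac{8}{3} \cdot 4 = \frac{32}{3}$)
$H^{3}{\left(4 \right)} = \left(\frac{32}{3}\right)^{3} = \frac{32768}{27}$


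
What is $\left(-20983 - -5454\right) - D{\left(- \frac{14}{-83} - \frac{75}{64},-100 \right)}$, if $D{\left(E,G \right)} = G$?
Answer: $-15429$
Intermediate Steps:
$\left(-20983 - -5454\right) - D{\left(- \frac{14}{-83} - \frac{75}{64},-100 \right)} = \left(-20983 - -5454\right) - -100 = \left(-20983 + 5454\right) + 100 = -15529 + 100 = -15429$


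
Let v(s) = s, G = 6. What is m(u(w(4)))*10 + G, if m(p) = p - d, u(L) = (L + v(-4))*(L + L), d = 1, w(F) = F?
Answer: -4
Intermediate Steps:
u(L) = 2*L*(-4 + L) (u(L) = (L - 4)*(L + L) = (-4 + L)*(2*L) = 2*L*(-4 + L))
m(p) = -1 + p (m(p) = p - 1*1 = p - 1 = -1 + p)
m(u(w(4)))*10 + G = (-1 + 2*4*(-4 + 4))*10 + 6 = (-1 + 2*4*0)*10 + 6 = (-1 + 0)*10 + 6 = -1*10 + 6 = -10 + 6 = -4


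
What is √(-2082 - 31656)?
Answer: I*√33738 ≈ 183.68*I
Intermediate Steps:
√(-2082 - 31656) = √(-33738) = I*√33738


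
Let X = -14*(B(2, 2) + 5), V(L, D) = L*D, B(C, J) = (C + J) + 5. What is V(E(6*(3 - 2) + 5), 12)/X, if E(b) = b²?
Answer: -363/49 ≈ -7.4082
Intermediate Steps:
B(C, J) = 5 + C + J
V(L, D) = D*L
X = -196 (X = -14*((5 + 2 + 2) + 5) = -14*(9 + 5) = -14*14 = -196)
V(E(6*(3 - 2) + 5), 12)/X = (12*(6*(3 - 2) + 5)²)/(-196) = (12*(6*1 + 5)²)*(-1/196) = (12*(6 + 5)²)*(-1/196) = (12*11²)*(-1/196) = (12*121)*(-1/196) = 1452*(-1/196) = -363/49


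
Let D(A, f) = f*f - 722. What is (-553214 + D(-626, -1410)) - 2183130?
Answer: -748966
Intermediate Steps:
D(A, f) = -722 + f² (D(A, f) = f² - 722 = -722 + f²)
(-553214 + D(-626, -1410)) - 2183130 = (-553214 + (-722 + (-1410)²)) - 2183130 = (-553214 + (-722 + 1988100)) - 2183130 = (-553214 + 1987378) - 2183130 = 1434164 - 2183130 = -748966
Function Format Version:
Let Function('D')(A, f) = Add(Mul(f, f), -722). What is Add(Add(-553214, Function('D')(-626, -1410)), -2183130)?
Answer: -748966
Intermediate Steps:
Function('D')(A, f) = Add(-722, Pow(f, 2)) (Function('D')(A, f) = Add(Pow(f, 2), -722) = Add(-722, Pow(f, 2)))
Add(Add(-553214, Function('D')(-626, -1410)), -2183130) = Add(Add(-553214, Add(-722, Pow(-1410, 2))), -2183130) = Add(Add(-553214, Add(-722, 1988100)), -2183130) = Add(Add(-553214, 1987378), -2183130) = Add(1434164, -2183130) = -748966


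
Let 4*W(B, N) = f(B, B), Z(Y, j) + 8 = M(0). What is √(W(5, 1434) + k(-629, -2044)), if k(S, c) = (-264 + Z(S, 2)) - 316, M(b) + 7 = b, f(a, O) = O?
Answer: 5*I*√95/2 ≈ 24.367*I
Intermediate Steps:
M(b) = -7 + b
Z(Y, j) = -15 (Z(Y, j) = -8 + (-7 + 0) = -8 - 7 = -15)
W(B, N) = B/4
k(S, c) = -595 (k(S, c) = (-264 - 15) - 316 = -279 - 316 = -595)
√(W(5, 1434) + k(-629, -2044)) = √((¼)*5 - 595) = √(5/4 - 595) = √(-2375/4) = 5*I*√95/2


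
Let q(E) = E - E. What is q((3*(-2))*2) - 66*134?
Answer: -8844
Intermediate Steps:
q(E) = 0
q((3*(-2))*2) - 66*134 = 0 - 66*134 = 0 - 8844 = -8844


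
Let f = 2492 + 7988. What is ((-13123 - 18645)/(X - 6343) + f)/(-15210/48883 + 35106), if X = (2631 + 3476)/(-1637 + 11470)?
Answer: 210291291948691/704092936032378 ≈ 0.29867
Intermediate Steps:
f = 10480
X = 6107/9833 ≈ 0.62107
((-13123 - 18645)/(X - 6343) + f)/(-15210/48883 + 35106) = ((-13123 - 18645)/(6107/9833 - 6343) + 10480)/(-15210/48883 + 35106) = (-31768/(-62364612/9833) + 10480)/(-15210*1/48883 + 35106) = (-31768*(-9833/62364612) + 10480)/(-15210/48883 + 35106) = (4110194/820587 + 10480)/(1716071388/48883) = (8603861954/820587)*(48883/1716071388) = 210291291948691/704092936032378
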